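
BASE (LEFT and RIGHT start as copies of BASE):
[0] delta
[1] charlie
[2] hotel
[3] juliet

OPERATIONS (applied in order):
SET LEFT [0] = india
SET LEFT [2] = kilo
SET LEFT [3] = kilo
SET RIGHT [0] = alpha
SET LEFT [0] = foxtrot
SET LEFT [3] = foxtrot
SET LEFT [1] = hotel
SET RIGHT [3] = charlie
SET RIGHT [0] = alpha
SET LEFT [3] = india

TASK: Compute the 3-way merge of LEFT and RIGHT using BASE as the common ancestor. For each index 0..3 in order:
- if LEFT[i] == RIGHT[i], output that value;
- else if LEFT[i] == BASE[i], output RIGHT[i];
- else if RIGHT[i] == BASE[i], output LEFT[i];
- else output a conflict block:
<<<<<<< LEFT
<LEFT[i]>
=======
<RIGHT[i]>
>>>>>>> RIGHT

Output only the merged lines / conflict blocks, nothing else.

Final LEFT:  [foxtrot, hotel, kilo, india]
Final RIGHT: [alpha, charlie, hotel, charlie]
i=0: BASE=delta L=foxtrot R=alpha all differ -> CONFLICT
i=1: L=hotel, R=charlie=BASE -> take LEFT -> hotel
i=2: L=kilo, R=hotel=BASE -> take LEFT -> kilo
i=3: BASE=juliet L=india R=charlie all differ -> CONFLICT

Answer: <<<<<<< LEFT
foxtrot
=======
alpha
>>>>>>> RIGHT
hotel
kilo
<<<<<<< LEFT
india
=======
charlie
>>>>>>> RIGHT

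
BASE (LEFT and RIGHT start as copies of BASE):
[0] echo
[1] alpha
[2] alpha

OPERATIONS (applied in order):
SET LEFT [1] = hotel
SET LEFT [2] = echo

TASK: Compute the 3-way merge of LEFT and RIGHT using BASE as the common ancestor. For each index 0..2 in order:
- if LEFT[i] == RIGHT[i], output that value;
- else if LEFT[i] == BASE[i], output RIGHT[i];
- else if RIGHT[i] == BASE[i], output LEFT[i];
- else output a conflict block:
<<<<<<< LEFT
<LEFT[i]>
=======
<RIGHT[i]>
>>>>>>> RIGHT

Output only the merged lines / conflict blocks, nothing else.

Answer: echo
hotel
echo

Derivation:
Final LEFT:  [echo, hotel, echo]
Final RIGHT: [echo, alpha, alpha]
i=0: L=echo R=echo -> agree -> echo
i=1: L=hotel, R=alpha=BASE -> take LEFT -> hotel
i=2: L=echo, R=alpha=BASE -> take LEFT -> echo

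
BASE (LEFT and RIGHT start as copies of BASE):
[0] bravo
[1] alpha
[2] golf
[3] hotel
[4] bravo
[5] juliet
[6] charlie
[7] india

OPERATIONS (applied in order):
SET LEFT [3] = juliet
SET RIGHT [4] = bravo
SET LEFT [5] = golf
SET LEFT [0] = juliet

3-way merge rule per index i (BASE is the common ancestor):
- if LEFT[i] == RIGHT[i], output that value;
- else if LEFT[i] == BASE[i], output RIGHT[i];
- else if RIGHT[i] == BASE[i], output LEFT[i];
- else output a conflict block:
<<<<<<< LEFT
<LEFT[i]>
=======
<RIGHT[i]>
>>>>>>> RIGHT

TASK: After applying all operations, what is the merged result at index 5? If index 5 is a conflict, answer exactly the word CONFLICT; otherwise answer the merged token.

Final LEFT:  [juliet, alpha, golf, juliet, bravo, golf, charlie, india]
Final RIGHT: [bravo, alpha, golf, hotel, bravo, juliet, charlie, india]
i=0: L=juliet, R=bravo=BASE -> take LEFT -> juliet
i=1: L=alpha R=alpha -> agree -> alpha
i=2: L=golf R=golf -> agree -> golf
i=3: L=juliet, R=hotel=BASE -> take LEFT -> juliet
i=4: L=bravo R=bravo -> agree -> bravo
i=5: L=golf, R=juliet=BASE -> take LEFT -> golf
i=6: L=charlie R=charlie -> agree -> charlie
i=7: L=india R=india -> agree -> india
Index 5 -> golf

Answer: golf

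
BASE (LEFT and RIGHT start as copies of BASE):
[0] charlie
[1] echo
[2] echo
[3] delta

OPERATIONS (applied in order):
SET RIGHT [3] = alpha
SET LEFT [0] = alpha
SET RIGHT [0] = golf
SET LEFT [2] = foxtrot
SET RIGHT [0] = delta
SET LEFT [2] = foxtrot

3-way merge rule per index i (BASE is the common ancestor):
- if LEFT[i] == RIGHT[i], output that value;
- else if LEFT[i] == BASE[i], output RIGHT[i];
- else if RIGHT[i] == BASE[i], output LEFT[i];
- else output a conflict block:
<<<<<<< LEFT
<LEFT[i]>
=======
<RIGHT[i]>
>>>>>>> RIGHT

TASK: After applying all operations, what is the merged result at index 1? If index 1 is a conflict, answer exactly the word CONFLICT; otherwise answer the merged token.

Answer: echo

Derivation:
Final LEFT:  [alpha, echo, foxtrot, delta]
Final RIGHT: [delta, echo, echo, alpha]
i=0: BASE=charlie L=alpha R=delta all differ -> CONFLICT
i=1: L=echo R=echo -> agree -> echo
i=2: L=foxtrot, R=echo=BASE -> take LEFT -> foxtrot
i=3: L=delta=BASE, R=alpha -> take RIGHT -> alpha
Index 1 -> echo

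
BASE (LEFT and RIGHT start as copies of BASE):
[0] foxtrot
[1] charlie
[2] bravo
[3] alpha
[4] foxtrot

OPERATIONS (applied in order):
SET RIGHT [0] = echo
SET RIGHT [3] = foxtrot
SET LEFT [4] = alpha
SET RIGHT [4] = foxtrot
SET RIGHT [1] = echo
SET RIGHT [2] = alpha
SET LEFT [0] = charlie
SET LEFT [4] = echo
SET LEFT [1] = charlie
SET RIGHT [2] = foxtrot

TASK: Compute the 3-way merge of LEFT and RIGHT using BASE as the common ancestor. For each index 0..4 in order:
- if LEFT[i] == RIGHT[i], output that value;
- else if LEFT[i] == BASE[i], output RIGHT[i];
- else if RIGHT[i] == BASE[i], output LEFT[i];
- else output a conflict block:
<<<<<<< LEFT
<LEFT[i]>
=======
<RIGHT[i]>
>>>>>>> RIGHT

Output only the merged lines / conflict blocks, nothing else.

Final LEFT:  [charlie, charlie, bravo, alpha, echo]
Final RIGHT: [echo, echo, foxtrot, foxtrot, foxtrot]
i=0: BASE=foxtrot L=charlie R=echo all differ -> CONFLICT
i=1: L=charlie=BASE, R=echo -> take RIGHT -> echo
i=2: L=bravo=BASE, R=foxtrot -> take RIGHT -> foxtrot
i=3: L=alpha=BASE, R=foxtrot -> take RIGHT -> foxtrot
i=4: L=echo, R=foxtrot=BASE -> take LEFT -> echo

Answer: <<<<<<< LEFT
charlie
=======
echo
>>>>>>> RIGHT
echo
foxtrot
foxtrot
echo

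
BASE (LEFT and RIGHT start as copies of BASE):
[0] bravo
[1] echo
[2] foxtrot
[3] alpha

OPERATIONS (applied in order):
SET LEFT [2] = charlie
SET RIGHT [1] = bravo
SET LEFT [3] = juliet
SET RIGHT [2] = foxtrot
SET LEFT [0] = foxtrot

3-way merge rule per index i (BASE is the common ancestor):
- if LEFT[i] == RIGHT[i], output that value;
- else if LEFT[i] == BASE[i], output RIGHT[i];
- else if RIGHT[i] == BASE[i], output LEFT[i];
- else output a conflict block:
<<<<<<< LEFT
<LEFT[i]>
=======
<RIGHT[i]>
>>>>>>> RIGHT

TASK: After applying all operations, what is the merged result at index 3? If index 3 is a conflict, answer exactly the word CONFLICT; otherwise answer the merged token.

Final LEFT:  [foxtrot, echo, charlie, juliet]
Final RIGHT: [bravo, bravo, foxtrot, alpha]
i=0: L=foxtrot, R=bravo=BASE -> take LEFT -> foxtrot
i=1: L=echo=BASE, R=bravo -> take RIGHT -> bravo
i=2: L=charlie, R=foxtrot=BASE -> take LEFT -> charlie
i=3: L=juliet, R=alpha=BASE -> take LEFT -> juliet
Index 3 -> juliet

Answer: juliet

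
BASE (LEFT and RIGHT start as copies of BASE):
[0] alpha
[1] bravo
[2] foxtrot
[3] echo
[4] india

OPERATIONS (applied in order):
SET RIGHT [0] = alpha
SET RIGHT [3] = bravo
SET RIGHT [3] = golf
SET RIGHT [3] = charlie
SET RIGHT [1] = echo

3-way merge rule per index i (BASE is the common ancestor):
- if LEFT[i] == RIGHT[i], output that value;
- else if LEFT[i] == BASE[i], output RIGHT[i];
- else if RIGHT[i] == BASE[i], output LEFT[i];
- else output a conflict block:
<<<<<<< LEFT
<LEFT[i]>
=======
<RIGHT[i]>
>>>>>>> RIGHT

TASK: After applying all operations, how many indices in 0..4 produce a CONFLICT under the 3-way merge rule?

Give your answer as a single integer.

Final LEFT:  [alpha, bravo, foxtrot, echo, india]
Final RIGHT: [alpha, echo, foxtrot, charlie, india]
i=0: L=alpha R=alpha -> agree -> alpha
i=1: L=bravo=BASE, R=echo -> take RIGHT -> echo
i=2: L=foxtrot R=foxtrot -> agree -> foxtrot
i=3: L=echo=BASE, R=charlie -> take RIGHT -> charlie
i=4: L=india R=india -> agree -> india
Conflict count: 0

Answer: 0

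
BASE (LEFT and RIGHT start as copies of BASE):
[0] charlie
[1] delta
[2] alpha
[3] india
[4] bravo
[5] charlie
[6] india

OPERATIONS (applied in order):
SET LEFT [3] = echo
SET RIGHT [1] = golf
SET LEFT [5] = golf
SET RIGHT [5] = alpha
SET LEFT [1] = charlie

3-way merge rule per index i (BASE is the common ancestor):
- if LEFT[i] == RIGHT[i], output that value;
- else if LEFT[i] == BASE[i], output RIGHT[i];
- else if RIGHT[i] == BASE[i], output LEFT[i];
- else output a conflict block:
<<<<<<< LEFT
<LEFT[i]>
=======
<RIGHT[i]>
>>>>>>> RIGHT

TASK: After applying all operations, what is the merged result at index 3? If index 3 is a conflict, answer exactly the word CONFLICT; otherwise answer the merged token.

Final LEFT:  [charlie, charlie, alpha, echo, bravo, golf, india]
Final RIGHT: [charlie, golf, alpha, india, bravo, alpha, india]
i=0: L=charlie R=charlie -> agree -> charlie
i=1: BASE=delta L=charlie R=golf all differ -> CONFLICT
i=2: L=alpha R=alpha -> agree -> alpha
i=3: L=echo, R=india=BASE -> take LEFT -> echo
i=4: L=bravo R=bravo -> agree -> bravo
i=5: BASE=charlie L=golf R=alpha all differ -> CONFLICT
i=6: L=india R=india -> agree -> india
Index 3 -> echo

Answer: echo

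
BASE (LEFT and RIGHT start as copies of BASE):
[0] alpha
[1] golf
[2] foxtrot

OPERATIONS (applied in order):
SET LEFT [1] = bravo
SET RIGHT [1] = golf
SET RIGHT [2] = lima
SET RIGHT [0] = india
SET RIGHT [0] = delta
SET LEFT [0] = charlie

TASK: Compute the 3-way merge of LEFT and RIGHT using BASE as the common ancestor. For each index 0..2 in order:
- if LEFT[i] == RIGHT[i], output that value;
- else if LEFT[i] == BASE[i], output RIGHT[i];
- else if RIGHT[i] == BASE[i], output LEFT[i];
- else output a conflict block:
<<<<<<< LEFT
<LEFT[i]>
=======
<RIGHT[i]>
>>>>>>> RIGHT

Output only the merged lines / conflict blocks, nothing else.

Answer: <<<<<<< LEFT
charlie
=======
delta
>>>>>>> RIGHT
bravo
lima

Derivation:
Final LEFT:  [charlie, bravo, foxtrot]
Final RIGHT: [delta, golf, lima]
i=0: BASE=alpha L=charlie R=delta all differ -> CONFLICT
i=1: L=bravo, R=golf=BASE -> take LEFT -> bravo
i=2: L=foxtrot=BASE, R=lima -> take RIGHT -> lima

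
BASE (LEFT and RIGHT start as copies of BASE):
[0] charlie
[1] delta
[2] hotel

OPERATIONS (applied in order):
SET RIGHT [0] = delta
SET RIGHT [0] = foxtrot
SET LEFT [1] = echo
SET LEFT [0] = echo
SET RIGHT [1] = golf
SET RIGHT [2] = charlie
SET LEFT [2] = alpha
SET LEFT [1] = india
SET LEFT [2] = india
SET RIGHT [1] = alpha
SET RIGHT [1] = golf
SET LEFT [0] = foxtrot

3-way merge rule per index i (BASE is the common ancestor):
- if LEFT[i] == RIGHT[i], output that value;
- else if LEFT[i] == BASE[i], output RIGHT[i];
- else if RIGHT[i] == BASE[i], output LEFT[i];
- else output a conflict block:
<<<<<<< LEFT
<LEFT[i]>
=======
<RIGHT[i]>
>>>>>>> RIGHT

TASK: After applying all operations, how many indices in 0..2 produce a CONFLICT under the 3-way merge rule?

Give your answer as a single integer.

Answer: 2

Derivation:
Final LEFT:  [foxtrot, india, india]
Final RIGHT: [foxtrot, golf, charlie]
i=0: L=foxtrot R=foxtrot -> agree -> foxtrot
i=1: BASE=delta L=india R=golf all differ -> CONFLICT
i=2: BASE=hotel L=india R=charlie all differ -> CONFLICT
Conflict count: 2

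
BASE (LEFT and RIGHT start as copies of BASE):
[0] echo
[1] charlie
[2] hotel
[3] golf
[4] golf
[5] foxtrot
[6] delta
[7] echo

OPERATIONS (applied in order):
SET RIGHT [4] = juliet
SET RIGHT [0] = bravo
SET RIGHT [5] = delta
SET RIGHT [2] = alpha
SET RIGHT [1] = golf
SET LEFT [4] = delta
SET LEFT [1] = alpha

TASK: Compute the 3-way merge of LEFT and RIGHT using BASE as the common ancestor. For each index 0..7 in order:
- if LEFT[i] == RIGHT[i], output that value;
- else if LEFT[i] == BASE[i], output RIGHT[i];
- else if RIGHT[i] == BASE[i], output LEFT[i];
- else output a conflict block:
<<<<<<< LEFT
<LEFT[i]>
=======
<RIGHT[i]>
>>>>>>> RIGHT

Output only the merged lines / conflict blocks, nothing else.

Answer: bravo
<<<<<<< LEFT
alpha
=======
golf
>>>>>>> RIGHT
alpha
golf
<<<<<<< LEFT
delta
=======
juliet
>>>>>>> RIGHT
delta
delta
echo

Derivation:
Final LEFT:  [echo, alpha, hotel, golf, delta, foxtrot, delta, echo]
Final RIGHT: [bravo, golf, alpha, golf, juliet, delta, delta, echo]
i=0: L=echo=BASE, R=bravo -> take RIGHT -> bravo
i=1: BASE=charlie L=alpha R=golf all differ -> CONFLICT
i=2: L=hotel=BASE, R=alpha -> take RIGHT -> alpha
i=3: L=golf R=golf -> agree -> golf
i=4: BASE=golf L=delta R=juliet all differ -> CONFLICT
i=5: L=foxtrot=BASE, R=delta -> take RIGHT -> delta
i=6: L=delta R=delta -> agree -> delta
i=7: L=echo R=echo -> agree -> echo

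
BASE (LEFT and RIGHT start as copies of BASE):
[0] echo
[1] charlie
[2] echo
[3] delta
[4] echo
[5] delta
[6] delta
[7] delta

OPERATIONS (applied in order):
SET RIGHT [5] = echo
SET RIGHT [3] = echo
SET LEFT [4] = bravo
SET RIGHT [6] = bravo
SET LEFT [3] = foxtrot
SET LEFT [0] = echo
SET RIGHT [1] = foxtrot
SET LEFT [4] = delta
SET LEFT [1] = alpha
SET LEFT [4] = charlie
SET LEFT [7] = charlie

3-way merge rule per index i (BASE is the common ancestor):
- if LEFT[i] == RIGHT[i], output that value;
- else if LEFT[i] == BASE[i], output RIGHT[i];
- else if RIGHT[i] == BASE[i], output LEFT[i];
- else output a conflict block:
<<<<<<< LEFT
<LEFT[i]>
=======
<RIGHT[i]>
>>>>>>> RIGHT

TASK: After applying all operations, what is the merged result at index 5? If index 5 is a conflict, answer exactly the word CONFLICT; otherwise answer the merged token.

Answer: echo

Derivation:
Final LEFT:  [echo, alpha, echo, foxtrot, charlie, delta, delta, charlie]
Final RIGHT: [echo, foxtrot, echo, echo, echo, echo, bravo, delta]
i=0: L=echo R=echo -> agree -> echo
i=1: BASE=charlie L=alpha R=foxtrot all differ -> CONFLICT
i=2: L=echo R=echo -> agree -> echo
i=3: BASE=delta L=foxtrot R=echo all differ -> CONFLICT
i=4: L=charlie, R=echo=BASE -> take LEFT -> charlie
i=5: L=delta=BASE, R=echo -> take RIGHT -> echo
i=6: L=delta=BASE, R=bravo -> take RIGHT -> bravo
i=7: L=charlie, R=delta=BASE -> take LEFT -> charlie
Index 5 -> echo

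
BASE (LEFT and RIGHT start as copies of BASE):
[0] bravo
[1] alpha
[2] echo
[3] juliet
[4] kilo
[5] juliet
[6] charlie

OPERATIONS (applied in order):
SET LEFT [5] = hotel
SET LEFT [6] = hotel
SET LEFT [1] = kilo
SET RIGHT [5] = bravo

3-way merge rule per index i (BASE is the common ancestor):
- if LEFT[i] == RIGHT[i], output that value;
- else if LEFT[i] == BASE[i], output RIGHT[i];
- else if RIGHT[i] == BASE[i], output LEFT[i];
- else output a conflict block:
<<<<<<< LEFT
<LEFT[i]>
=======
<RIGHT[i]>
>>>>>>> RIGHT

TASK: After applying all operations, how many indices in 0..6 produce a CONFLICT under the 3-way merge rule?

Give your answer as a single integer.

Answer: 1

Derivation:
Final LEFT:  [bravo, kilo, echo, juliet, kilo, hotel, hotel]
Final RIGHT: [bravo, alpha, echo, juliet, kilo, bravo, charlie]
i=0: L=bravo R=bravo -> agree -> bravo
i=1: L=kilo, R=alpha=BASE -> take LEFT -> kilo
i=2: L=echo R=echo -> agree -> echo
i=3: L=juliet R=juliet -> agree -> juliet
i=4: L=kilo R=kilo -> agree -> kilo
i=5: BASE=juliet L=hotel R=bravo all differ -> CONFLICT
i=6: L=hotel, R=charlie=BASE -> take LEFT -> hotel
Conflict count: 1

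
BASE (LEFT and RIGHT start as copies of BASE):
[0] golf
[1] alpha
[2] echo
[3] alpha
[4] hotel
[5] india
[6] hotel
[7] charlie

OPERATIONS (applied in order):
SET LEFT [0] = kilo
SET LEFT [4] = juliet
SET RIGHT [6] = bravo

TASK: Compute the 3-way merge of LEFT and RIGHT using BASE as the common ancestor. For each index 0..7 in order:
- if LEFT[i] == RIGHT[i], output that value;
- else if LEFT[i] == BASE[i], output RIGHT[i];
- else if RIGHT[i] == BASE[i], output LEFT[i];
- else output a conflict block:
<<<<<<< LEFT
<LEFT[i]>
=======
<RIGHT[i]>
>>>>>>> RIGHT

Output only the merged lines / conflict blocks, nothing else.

Final LEFT:  [kilo, alpha, echo, alpha, juliet, india, hotel, charlie]
Final RIGHT: [golf, alpha, echo, alpha, hotel, india, bravo, charlie]
i=0: L=kilo, R=golf=BASE -> take LEFT -> kilo
i=1: L=alpha R=alpha -> agree -> alpha
i=2: L=echo R=echo -> agree -> echo
i=3: L=alpha R=alpha -> agree -> alpha
i=4: L=juliet, R=hotel=BASE -> take LEFT -> juliet
i=5: L=india R=india -> agree -> india
i=6: L=hotel=BASE, R=bravo -> take RIGHT -> bravo
i=7: L=charlie R=charlie -> agree -> charlie

Answer: kilo
alpha
echo
alpha
juliet
india
bravo
charlie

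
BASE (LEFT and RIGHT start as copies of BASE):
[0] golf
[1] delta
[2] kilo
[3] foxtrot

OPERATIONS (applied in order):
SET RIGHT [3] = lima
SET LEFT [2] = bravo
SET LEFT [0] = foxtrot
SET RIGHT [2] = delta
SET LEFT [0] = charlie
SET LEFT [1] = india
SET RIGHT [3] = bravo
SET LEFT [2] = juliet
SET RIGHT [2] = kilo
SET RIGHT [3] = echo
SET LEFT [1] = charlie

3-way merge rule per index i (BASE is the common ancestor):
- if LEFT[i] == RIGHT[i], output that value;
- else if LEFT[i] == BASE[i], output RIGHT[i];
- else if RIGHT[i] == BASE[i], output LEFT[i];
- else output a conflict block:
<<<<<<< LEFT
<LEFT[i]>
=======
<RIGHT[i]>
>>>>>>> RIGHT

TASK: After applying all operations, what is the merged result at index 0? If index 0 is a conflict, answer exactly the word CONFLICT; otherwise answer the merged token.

Final LEFT:  [charlie, charlie, juliet, foxtrot]
Final RIGHT: [golf, delta, kilo, echo]
i=0: L=charlie, R=golf=BASE -> take LEFT -> charlie
i=1: L=charlie, R=delta=BASE -> take LEFT -> charlie
i=2: L=juliet, R=kilo=BASE -> take LEFT -> juliet
i=3: L=foxtrot=BASE, R=echo -> take RIGHT -> echo
Index 0 -> charlie

Answer: charlie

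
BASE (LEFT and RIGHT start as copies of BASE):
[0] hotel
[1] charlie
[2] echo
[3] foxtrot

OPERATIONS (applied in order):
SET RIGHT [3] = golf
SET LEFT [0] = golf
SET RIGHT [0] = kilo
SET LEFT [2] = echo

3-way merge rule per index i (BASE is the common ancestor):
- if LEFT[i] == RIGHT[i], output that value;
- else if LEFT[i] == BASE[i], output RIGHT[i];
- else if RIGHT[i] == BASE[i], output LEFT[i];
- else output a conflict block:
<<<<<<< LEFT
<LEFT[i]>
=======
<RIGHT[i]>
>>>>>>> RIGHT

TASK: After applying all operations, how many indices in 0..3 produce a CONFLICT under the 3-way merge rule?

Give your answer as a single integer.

Final LEFT:  [golf, charlie, echo, foxtrot]
Final RIGHT: [kilo, charlie, echo, golf]
i=0: BASE=hotel L=golf R=kilo all differ -> CONFLICT
i=1: L=charlie R=charlie -> agree -> charlie
i=2: L=echo R=echo -> agree -> echo
i=3: L=foxtrot=BASE, R=golf -> take RIGHT -> golf
Conflict count: 1

Answer: 1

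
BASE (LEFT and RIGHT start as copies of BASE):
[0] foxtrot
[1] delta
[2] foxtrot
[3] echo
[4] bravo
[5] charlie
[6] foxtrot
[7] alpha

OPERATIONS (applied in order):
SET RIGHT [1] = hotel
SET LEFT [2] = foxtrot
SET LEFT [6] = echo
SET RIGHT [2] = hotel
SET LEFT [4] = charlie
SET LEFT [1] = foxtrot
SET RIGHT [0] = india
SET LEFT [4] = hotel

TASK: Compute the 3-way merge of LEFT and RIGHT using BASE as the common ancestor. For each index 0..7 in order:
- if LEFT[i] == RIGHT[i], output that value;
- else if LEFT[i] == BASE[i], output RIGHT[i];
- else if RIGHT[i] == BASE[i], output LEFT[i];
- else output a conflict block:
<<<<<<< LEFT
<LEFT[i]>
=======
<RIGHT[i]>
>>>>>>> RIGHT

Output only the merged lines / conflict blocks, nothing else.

Final LEFT:  [foxtrot, foxtrot, foxtrot, echo, hotel, charlie, echo, alpha]
Final RIGHT: [india, hotel, hotel, echo, bravo, charlie, foxtrot, alpha]
i=0: L=foxtrot=BASE, R=india -> take RIGHT -> india
i=1: BASE=delta L=foxtrot R=hotel all differ -> CONFLICT
i=2: L=foxtrot=BASE, R=hotel -> take RIGHT -> hotel
i=3: L=echo R=echo -> agree -> echo
i=4: L=hotel, R=bravo=BASE -> take LEFT -> hotel
i=5: L=charlie R=charlie -> agree -> charlie
i=6: L=echo, R=foxtrot=BASE -> take LEFT -> echo
i=7: L=alpha R=alpha -> agree -> alpha

Answer: india
<<<<<<< LEFT
foxtrot
=======
hotel
>>>>>>> RIGHT
hotel
echo
hotel
charlie
echo
alpha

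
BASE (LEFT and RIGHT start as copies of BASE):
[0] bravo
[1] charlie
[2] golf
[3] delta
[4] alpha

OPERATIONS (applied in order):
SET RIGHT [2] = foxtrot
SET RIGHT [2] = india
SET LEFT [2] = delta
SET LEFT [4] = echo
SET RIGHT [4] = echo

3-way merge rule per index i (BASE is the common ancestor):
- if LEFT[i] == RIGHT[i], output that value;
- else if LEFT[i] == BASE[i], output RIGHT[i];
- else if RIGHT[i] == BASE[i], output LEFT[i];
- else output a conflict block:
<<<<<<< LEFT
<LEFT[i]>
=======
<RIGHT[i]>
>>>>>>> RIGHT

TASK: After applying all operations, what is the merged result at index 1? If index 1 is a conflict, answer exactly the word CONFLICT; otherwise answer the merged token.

Answer: charlie

Derivation:
Final LEFT:  [bravo, charlie, delta, delta, echo]
Final RIGHT: [bravo, charlie, india, delta, echo]
i=0: L=bravo R=bravo -> agree -> bravo
i=1: L=charlie R=charlie -> agree -> charlie
i=2: BASE=golf L=delta R=india all differ -> CONFLICT
i=3: L=delta R=delta -> agree -> delta
i=4: L=echo R=echo -> agree -> echo
Index 1 -> charlie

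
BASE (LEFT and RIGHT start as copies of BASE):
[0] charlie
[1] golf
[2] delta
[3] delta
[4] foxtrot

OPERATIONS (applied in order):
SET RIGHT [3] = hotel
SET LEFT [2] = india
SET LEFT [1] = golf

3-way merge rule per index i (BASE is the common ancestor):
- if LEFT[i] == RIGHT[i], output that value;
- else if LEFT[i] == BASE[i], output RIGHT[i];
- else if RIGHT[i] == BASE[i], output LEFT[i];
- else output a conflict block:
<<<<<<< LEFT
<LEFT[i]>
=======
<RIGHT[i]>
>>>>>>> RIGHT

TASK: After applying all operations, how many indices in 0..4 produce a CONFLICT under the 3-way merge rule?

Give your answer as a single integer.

Answer: 0

Derivation:
Final LEFT:  [charlie, golf, india, delta, foxtrot]
Final RIGHT: [charlie, golf, delta, hotel, foxtrot]
i=0: L=charlie R=charlie -> agree -> charlie
i=1: L=golf R=golf -> agree -> golf
i=2: L=india, R=delta=BASE -> take LEFT -> india
i=3: L=delta=BASE, R=hotel -> take RIGHT -> hotel
i=4: L=foxtrot R=foxtrot -> agree -> foxtrot
Conflict count: 0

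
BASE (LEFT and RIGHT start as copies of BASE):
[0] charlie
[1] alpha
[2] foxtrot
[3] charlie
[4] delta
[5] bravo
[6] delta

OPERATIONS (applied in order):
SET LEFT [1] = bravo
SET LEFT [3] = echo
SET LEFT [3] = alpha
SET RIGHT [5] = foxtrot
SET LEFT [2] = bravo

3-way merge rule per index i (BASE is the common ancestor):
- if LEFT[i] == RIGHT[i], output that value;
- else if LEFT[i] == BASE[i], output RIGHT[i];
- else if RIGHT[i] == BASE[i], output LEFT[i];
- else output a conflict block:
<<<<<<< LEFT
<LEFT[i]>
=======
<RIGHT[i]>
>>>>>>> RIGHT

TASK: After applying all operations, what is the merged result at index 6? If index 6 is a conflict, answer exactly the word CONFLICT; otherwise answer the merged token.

Answer: delta

Derivation:
Final LEFT:  [charlie, bravo, bravo, alpha, delta, bravo, delta]
Final RIGHT: [charlie, alpha, foxtrot, charlie, delta, foxtrot, delta]
i=0: L=charlie R=charlie -> agree -> charlie
i=1: L=bravo, R=alpha=BASE -> take LEFT -> bravo
i=2: L=bravo, R=foxtrot=BASE -> take LEFT -> bravo
i=3: L=alpha, R=charlie=BASE -> take LEFT -> alpha
i=4: L=delta R=delta -> agree -> delta
i=5: L=bravo=BASE, R=foxtrot -> take RIGHT -> foxtrot
i=6: L=delta R=delta -> agree -> delta
Index 6 -> delta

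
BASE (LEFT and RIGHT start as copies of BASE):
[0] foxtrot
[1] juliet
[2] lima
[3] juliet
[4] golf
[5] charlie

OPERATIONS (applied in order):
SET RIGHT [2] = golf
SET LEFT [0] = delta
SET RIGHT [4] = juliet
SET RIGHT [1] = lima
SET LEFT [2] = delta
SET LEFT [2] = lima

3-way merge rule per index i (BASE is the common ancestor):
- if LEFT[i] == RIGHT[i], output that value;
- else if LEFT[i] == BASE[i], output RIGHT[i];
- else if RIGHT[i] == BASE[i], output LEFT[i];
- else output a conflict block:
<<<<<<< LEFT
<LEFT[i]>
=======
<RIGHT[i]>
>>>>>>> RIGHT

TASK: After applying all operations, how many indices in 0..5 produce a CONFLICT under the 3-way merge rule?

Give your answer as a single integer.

Answer: 0

Derivation:
Final LEFT:  [delta, juliet, lima, juliet, golf, charlie]
Final RIGHT: [foxtrot, lima, golf, juliet, juliet, charlie]
i=0: L=delta, R=foxtrot=BASE -> take LEFT -> delta
i=1: L=juliet=BASE, R=lima -> take RIGHT -> lima
i=2: L=lima=BASE, R=golf -> take RIGHT -> golf
i=3: L=juliet R=juliet -> agree -> juliet
i=4: L=golf=BASE, R=juliet -> take RIGHT -> juliet
i=5: L=charlie R=charlie -> agree -> charlie
Conflict count: 0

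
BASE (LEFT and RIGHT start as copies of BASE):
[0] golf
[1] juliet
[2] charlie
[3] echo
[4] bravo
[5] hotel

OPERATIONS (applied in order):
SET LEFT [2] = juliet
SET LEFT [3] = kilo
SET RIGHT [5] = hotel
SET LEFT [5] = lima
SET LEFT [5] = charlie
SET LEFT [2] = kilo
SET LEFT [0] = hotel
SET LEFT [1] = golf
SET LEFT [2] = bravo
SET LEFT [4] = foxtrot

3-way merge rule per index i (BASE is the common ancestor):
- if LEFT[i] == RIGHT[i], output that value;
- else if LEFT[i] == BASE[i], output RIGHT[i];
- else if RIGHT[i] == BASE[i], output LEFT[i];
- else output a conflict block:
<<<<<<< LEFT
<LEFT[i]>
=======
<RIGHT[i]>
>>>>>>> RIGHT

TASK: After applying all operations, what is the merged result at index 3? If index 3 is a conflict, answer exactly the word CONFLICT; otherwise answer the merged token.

Final LEFT:  [hotel, golf, bravo, kilo, foxtrot, charlie]
Final RIGHT: [golf, juliet, charlie, echo, bravo, hotel]
i=0: L=hotel, R=golf=BASE -> take LEFT -> hotel
i=1: L=golf, R=juliet=BASE -> take LEFT -> golf
i=2: L=bravo, R=charlie=BASE -> take LEFT -> bravo
i=3: L=kilo, R=echo=BASE -> take LEFT -> kilo
i=4: L=foxtrot, R=bravo=BASE -> take LEFT -> foxtrot
i=5: L=charlie, R=hotel=BASE -> take LEFT -> charlie
Index 3 -> kilo

Answer: kilo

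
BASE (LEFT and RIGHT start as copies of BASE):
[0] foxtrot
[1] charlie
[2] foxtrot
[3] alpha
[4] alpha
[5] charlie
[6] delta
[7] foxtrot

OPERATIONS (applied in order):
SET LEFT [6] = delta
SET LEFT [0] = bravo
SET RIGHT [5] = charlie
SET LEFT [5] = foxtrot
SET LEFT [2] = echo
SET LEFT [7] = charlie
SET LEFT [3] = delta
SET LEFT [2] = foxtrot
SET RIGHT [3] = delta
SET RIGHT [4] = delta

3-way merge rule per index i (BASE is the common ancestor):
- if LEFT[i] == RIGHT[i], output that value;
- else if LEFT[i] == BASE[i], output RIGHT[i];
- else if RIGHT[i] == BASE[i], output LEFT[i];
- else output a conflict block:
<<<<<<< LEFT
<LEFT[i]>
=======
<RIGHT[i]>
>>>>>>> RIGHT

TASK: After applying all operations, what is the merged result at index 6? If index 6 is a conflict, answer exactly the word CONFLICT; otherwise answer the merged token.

Answer: delta

Derivation:
Final LEFT:  [bravo, charlie, foxtrot, delta, alpha, foxtrot, delta, charlie]
Final RIGHT: [foxtrot, charlie, foxtrot, delta, delta, charlie, delta, foxtrot]
i=0: L=bravo, R=foxtrot=BASE -> take LEFT -> bravo
i=1: L=charlie R=charlie -> agree -> charlie
i=2: L=foxtrot R=foxtrot -> agree -> foxtrot
i=3: L=delta R=delta -> agree -> delta
i=4: L=alpha=BASE, R=delta -> take RIGHT -> delta
i=5: L=foxtrot, R=charlie=BASE -> take LEFT -> foxtrot
i=6: L=delta R=delta -> agree -> delta
i=7: L=charlie, R=foxtrot=BASE -> take LEFT -> charlie
Index 6 -> delta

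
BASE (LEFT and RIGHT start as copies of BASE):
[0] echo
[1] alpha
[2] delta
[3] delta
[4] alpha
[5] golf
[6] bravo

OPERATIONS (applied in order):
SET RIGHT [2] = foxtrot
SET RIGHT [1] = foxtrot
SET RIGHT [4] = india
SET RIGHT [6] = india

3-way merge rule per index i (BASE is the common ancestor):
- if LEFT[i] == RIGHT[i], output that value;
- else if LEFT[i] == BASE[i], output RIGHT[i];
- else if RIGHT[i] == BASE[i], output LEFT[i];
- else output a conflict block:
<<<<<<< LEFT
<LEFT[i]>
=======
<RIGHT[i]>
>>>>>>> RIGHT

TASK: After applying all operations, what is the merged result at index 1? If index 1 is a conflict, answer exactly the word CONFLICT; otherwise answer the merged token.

Final LEFT:  [echo, alpha, delta, delta, alpha, golf, bravo]
Final RIGHT: [echo, foxtrot, foxtrot, delta, india, golf, india]
i=0: L=echo R=echo -> agree -> echo
i=1: L=alpha=BASE, R=foxtrot -> take RIGHT -> foxtrot
i=2: L=delta=BASE, R=foxtrot -> take RIGHT -> foxtrot
i=3: L=delta R=delta -> agree -> delta
i=4: L=alpha=BASE, R=india -> take RIGHT -> india
i=5: L=golf R=golf -> agree -> golf
i=6: L=bravo=BASE, R=india -> take RIGHT -> india
Index 1 -> foxtrot

Answer: foxtrot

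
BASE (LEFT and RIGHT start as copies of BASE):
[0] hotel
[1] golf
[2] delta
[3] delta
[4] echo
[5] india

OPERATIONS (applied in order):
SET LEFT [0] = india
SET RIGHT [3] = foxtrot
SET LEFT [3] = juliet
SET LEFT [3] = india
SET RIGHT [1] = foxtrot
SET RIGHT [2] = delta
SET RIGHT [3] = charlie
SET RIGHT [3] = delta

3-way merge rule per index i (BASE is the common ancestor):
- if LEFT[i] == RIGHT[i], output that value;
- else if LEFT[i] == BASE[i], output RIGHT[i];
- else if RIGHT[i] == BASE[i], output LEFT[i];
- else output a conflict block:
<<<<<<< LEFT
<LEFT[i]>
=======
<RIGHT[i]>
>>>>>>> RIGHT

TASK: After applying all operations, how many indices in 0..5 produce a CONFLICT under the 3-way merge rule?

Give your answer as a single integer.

Answer: 0

Derivation:
Final LEFT:  [india, golf, delta, india, echo, india]
Final RIGHT: [hotel, foxtrot, delta, delta, echo, india]
i=0: L=india, R=hotel=BASE -> take LEFT -> india
i=1: L=golf=BASE, R=foxtrot -> take RIGHT -> foxtrot
i=2: L=delta R=delta -> agree -> delta
i=3: L=india, R=delta=BASE -> take LEFT -> india
i=4: L=echo R=echo -> agree -> echo
i=5: L=india R=india -> agree -> india
Conflict count: 0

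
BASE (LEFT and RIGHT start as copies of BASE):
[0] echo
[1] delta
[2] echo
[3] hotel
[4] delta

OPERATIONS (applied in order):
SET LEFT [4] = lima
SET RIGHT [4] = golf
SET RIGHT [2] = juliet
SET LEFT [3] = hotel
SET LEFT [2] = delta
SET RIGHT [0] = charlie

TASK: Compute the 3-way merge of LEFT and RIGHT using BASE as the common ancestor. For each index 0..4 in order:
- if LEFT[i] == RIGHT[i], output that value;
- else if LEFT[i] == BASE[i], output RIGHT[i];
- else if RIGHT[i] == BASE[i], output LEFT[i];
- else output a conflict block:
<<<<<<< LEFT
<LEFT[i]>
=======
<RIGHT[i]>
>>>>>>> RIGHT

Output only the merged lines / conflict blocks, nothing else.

Answer: charlie
delta
<<<<<<< LEFT
delta
=======
juliet
>>>>>>> RIGHT
hotel
<<<<<<< LEFT
lima
=======
golf
>>>>>>> RIGHT

Derivation:
Final LEFT:  [echo, delta, delta, hotel, lima]
Final RIGHT: [charlie, delta, juliet, hotel, golf]
i=0: L=echo=BASE, R=charlie -> take RIGHT -> charlie
i=1: L=delta R=delta -> agree -> delta
i=2: BASE=echo L=delta R=juliet all differ -> CONFLICT
i=3: L=hotel R=hotel -> agree -> hotel
i=4: BASE=delta L=lima R=golf all differ -> CONFLICT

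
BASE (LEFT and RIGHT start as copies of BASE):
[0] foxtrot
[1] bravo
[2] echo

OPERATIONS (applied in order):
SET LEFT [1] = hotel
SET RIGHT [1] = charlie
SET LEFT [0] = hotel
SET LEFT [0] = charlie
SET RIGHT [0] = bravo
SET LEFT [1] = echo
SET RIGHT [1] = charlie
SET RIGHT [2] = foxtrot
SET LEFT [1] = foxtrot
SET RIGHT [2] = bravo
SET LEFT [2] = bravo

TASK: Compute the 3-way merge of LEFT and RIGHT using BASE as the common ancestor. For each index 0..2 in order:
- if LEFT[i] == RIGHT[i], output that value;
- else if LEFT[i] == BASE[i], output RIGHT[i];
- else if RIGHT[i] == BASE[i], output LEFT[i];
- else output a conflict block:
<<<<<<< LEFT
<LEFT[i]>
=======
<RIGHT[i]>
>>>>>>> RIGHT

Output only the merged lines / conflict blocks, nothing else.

Answer: <<<<<<< LEFT
charlie
=======
bravo
>>>>>>> RIGHT
<<<<<<< LEFT
foxtrot
=======
charlie
>>>>>>> RIGHT
bravo

Derivation:
Final LEFT:  [charlie, foxtrot, bravo]
Final RIGHT: [bravo, charlie, bravo]
i=0: BASE=foxtrot L=charlie R=bravo all differ -> CONFLICT
i=1: BASE=bravo L=foxtrot R=charlie all differ -> CONFLICT
i=2: L=bravo R=bravo -> agree -> bravo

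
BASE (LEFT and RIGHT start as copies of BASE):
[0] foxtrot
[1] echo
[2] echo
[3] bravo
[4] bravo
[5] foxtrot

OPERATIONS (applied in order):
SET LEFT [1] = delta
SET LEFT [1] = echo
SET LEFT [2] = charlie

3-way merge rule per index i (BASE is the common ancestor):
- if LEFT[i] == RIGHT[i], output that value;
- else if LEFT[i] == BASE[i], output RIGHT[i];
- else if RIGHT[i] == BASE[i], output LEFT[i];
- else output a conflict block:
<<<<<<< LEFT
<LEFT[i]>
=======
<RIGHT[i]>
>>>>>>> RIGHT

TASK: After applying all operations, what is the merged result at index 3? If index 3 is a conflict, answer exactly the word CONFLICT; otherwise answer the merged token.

Final LEFT:  [foxtrot, echo, charlie, bravo, bravo, foxtrot]
Final RIGHT: [foxtrot, echo, echo, bravo, bravo, foxtrot]
i=0: L=foxtrot R=foxtrot -> agree -> foxtrot
i=1: L=echo R=echo -> agree -> echo
i=2: L=charlie, R=echo=BASE -> take LEFT -> charlie
i=3: L=bravo R=bravo -> agree -> bravo
i=4: L=bravo R=bravo -> agree -> bravo
i=5: L=foxtrot R=foxtrot -> agree -> foxtrot
Index 3 -> bravo

Answer: bravo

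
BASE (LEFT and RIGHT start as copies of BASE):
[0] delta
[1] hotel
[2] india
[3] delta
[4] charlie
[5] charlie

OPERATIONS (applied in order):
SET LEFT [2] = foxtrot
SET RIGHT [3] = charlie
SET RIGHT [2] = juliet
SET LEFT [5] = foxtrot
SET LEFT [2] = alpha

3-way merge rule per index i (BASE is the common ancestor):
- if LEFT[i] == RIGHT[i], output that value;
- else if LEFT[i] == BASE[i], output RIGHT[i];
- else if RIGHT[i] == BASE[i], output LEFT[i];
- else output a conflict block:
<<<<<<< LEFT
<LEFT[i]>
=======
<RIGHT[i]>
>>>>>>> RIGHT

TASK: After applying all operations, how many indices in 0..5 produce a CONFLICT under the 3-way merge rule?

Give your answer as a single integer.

Answer: 1

Derivation:
Final LEFT:  [delta, hotel, alpha, delta, charlie, foxtrot]
Final RIGHT: [delta, hotel, juliet, charlie, charlie, charlie]
i=0: L=delta R=delta -> agree -> delta
i=1: L=hotel R=hotel -> agree -> hotel
i=2: BASE=india L=alpha R=juliet all differ -> CONFLICT
i=3: L=delta=BASE, R=charlie -> take RIGHT -> charlie
i=4: L=charlie R=charlie -> agree -> charlie
i=5: L=foxtrot, R=charlie=BASE -> take LEFT -> foxtrot
Conflict count: 1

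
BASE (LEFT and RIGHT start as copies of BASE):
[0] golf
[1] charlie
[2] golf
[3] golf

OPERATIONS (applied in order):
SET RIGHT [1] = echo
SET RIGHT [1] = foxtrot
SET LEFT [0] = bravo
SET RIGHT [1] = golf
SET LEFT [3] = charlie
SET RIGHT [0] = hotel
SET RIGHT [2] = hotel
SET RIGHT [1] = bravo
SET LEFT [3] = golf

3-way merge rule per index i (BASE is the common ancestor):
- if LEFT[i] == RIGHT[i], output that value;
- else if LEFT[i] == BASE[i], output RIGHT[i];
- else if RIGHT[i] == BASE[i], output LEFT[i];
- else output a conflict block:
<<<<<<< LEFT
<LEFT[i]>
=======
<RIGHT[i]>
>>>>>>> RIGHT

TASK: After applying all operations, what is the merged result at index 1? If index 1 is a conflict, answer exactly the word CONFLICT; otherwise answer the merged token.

Final LEFT:  [bravo, charlie, golf, golf]
Final RIGHT: [hotel, bravo, hotel, golf]
i=0: BASE=golf L=bravo R=hotel all differ -> CONFLICT
i=1: L=charlie=BASE, R=bravo -> take RIGHT -> bravo
i=2: L=golf=BASE, R=hotel -> take RIGHT -> hotel
i=3: L=golf R=golf -> agree -> golf
Index 1 -> bravo

Answer: bravo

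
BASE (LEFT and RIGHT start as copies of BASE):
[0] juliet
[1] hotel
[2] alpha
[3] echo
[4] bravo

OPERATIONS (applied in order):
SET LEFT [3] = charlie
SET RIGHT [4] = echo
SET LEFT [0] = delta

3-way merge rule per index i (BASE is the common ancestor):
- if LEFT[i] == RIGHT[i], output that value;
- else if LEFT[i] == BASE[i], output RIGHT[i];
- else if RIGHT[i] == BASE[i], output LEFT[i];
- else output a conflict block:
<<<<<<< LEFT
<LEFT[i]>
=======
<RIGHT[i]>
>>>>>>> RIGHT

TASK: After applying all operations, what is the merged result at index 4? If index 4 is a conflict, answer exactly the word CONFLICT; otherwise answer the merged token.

Answer: echo

Derivation:
Final LEFT:  [delta, hotel, alpha, charlie, bravo]
Final RIGHT: [juliet, hotel, alpha, echo, echo]
i=0: L=delta, R=juliet=BASE -> take LEFT -> delta
i=1: L=hotel R=hotel -> agree -> hotel
i=2: L=alpha R=alpha -> agree -> alpha
i=3: L=charlie, R=echo=BASE -> take LEFT -> charlie
i=4: L=bravo=BASE, R=echo -> take RIGHT -> echo
Index 4 -> echo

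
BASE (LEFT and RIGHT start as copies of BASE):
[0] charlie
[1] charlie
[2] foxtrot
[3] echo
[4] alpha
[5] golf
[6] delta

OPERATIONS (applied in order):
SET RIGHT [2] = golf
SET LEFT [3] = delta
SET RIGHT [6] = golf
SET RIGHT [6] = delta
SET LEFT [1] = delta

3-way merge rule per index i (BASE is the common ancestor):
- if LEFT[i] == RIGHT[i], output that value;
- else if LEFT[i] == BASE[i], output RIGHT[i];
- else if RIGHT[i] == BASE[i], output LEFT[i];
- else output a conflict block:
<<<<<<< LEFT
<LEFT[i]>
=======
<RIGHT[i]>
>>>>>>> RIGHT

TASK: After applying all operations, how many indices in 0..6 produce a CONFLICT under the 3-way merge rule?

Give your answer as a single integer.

Final LEFT:  [charlie, delta, foxtrot, delta, alpha, golf, delta]
Final RIGHT: [charlie, charlie, golf, echo, alpha, golf, delta]
i=0: L=charlie R=charlie -> agree -> charlie
i=1: L=delta, R=charlie=BASE -> take LEFT -> delta
i=2: L=foxtrot=BASE, R=golf -> take RIGHT -> golf
i=3: L=delta, R=echo=BASE -> take LEFT -> delta
i=4: L=alpha R=alpha -> agree -> alpha
i=5: L=golf R=golf -> agree -> golf
i=6: L=delta R=delta -> agree -> delta
Conflict count: 0

Answer: 0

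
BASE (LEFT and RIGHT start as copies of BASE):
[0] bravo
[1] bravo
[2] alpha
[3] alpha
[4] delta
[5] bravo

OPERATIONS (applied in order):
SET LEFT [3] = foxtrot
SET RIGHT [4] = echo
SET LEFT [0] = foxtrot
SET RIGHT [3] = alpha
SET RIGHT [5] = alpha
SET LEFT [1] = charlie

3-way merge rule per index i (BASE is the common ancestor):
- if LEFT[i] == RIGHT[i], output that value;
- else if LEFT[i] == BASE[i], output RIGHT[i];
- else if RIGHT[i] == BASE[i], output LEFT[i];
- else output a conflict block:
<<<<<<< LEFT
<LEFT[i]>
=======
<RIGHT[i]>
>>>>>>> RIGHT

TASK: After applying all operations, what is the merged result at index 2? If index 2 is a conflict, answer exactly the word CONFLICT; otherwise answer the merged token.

Final LEFT:  [foxtrot, charlie, alpha, foxtrot, delta, bravo]
Final RIGHT: [bravo, bravo, alpha, alpha, echo, alpha]
i=0: L=foxtrot, R=bravo=BASE -> take LEFT -> foxtrot
i=1: L=charlie, R=bravo=BASE -> take LEFT -> charlie
i=2: L=alpha R=alpha -> agree -> alpha
i=3: L=foxtrot, R=alpha=BASE -> take LEFT -> foxtrot
i=4: L=delta=BASE, R=echo -> take RIGHT -> echo
i=5: L=bravo=BASE, R=alpha -> take RIGHT -> alpha
Index 2 -> alpha

Answer: alpha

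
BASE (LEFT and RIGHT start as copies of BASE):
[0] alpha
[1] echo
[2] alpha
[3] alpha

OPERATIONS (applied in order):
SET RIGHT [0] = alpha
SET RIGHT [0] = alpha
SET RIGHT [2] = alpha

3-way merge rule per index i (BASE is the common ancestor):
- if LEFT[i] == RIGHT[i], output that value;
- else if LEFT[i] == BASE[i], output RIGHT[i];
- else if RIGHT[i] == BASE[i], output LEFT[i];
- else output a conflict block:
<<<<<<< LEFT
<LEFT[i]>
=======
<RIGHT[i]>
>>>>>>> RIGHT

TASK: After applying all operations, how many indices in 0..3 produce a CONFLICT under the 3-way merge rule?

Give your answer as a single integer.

Answer: 0

Derivation:
Final LEFT:  [alpha, echo, alpha, alpha]
Final RIGHT: [alpha, echo, alpha, alpha]
i=0: L=alpha R=alpha -> agree -> alpha
i=1: L=echo R=echo -> agree -> echo
i=2: L=alpha R=alpha -> agree -> alpha
i=3: L=alpha R=alpha -> agree -> alpha
Conflict count: 0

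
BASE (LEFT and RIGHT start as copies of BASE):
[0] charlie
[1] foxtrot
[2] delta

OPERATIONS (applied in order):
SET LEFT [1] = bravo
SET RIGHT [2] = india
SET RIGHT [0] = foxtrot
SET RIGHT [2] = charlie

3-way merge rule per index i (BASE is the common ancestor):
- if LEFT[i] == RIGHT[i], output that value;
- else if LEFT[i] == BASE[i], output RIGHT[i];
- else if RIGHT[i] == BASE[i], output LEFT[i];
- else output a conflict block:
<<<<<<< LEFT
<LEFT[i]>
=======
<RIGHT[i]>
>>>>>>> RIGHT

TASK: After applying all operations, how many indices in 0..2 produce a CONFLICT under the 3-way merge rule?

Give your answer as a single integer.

Final LEFT:  [charlie, bravo, delta]
Final RIGHT: [foxtrot, foxtrot, charlie]
i=0: L=charlie=BASE, R=foxtrot -> take RIGHT -> foxtrot
i=1: L=bravo, R=foxtrot=BASE -> take LEFT -> bravo
i=2: L=delta=BASE, R=charlie -> take RIGHT -> charlie
Conflict count: 0

Answer: 0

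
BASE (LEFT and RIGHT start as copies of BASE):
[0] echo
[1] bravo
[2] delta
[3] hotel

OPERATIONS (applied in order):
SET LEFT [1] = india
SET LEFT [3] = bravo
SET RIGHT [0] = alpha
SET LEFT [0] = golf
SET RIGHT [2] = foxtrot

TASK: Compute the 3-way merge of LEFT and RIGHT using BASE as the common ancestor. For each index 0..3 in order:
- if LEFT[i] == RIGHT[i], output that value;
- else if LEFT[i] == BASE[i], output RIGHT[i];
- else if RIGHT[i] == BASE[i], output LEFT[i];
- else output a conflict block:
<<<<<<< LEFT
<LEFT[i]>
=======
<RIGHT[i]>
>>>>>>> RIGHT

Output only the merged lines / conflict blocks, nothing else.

Final LEFT:  [golf, india, delta, bravo]
Final RIGHT: [alpha, bravo, foxtrot, hotel]
i=0: BASE=echo L=golf R=alpha all differ -> CONFLICT
i=1: L=india, R=bravo=BASE -> take LEFT -> india
i=2: L=delta=BASE, R=foxtrot -> take RIGHT -> foxtrot
i=3: L=bravo, R=hotel=BASE -> take LEFT -> bravo

Answer: <<<<<<< LEFT
golf
=======
alpha
>>>>>>> RIGHT
india
foxtrot
bravo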